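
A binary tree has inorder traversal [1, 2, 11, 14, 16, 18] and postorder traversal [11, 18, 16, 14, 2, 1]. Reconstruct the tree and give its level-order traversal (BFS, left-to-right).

Inorder:   [1, 2, 11, 14, 16, 18]
Postorder: [11, 18, 16, 14, 2, 1]
Algorithm: postorder visits root last, so walk postorder right-to-left;
each value is the root of the current inorder slice — split it at that
value, recurse on the right subtree first, then the left.
Recursive splits:
  root=1; inorder splits into left=[], right=[2, 11, 14, 16, 18]
  root=2; inorder splits into left=[], right=[11, 14, 16, 18]
  root=14; inorder splits into left=[11], right=[16, 18]
  root=16; inorder splits into left=[], right=[18]
  root=18; inorder splits into left=[], right=[]
  root=11; inorder splits into left=[], right=[]
Reconstructed level-order: [1, 2, 14, 11, 16, 18]


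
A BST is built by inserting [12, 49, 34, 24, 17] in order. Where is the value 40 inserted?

Starting tree (level order): [12, None, 49, 34, None, 24, None, 17]
Insertion path: 12 -> 49 -> 34
Result: insert 40 as right child of 34
Final tree (level order): [12, None, 49, 34, None, 24, 40, 17]


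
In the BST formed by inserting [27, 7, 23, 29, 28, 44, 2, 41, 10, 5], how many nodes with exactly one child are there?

Tree built from: [27, 7, 23, 29, 28, 44, 2, 41, 10, 5]
Tree (level-order array): [27, 7, 29, 2, 23, 28, 44, None, 5, 10, None, None, None, 41]
Rule: These are nodes with exactly 1 non-null child.
Per-node child counts:
  node 27: 2 child(ren)
  node 7: 2 child(ren)
  node 2: 1 child(ren)
  node 5: 0 child(ren)
  node 23: 1 child(ren)
  node 10: 0 child(ren)
  node 29: 2 child(ren)
  node 28: 0 child(ren)
  node 44: 1 child(ren)
  node 41: 0 child(ren)
Matching nodes: [2, 23, 44]
Count of nodes with exactly one child: 3


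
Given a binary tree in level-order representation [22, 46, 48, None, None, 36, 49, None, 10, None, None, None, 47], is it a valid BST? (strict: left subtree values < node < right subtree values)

Level-order array: [22, 46, 48, None, None, 36, 49, None, 10, None, None, None, 47]
Validate using subtree bounds (lo, hi): at each node, require lo < value < hi,
then recurse left with hi=value and right with lo=value.
Preorder trace (stopping at first violation):
  at node 22 with bounds (-inf, +inf): OK
  at node 46 with bounds (-inf, 22): VIOLATION
Node 46 violates its bound: not (-inf < 46 < 22).
Result: Not a valid BST


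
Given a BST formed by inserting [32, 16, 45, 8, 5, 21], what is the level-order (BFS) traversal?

Tree insertion order: [32, 16, 45, 8, 5, 21]
Tree (level-order array): [32, 16, 45, 8, 21, None, None, 5]
BFS from the root, enqueuing left then right child of each popped node:
  queue [32] -> pop 32, enqueue [16, 45], visited so far: [32]
  queue [16, 45] -> pop 16, enqueue [8, 21], visited so far: [32, 16]
  queue [45, 8, 21] -> pop 45, enqueue [none], visited so far: [32, 16, 45]
  queue [8, 21] -> pop 8, enqueue [5], visited so far: [32, 16, 45, 8]
  queue [21, 5] -> pop 21, enqueue [none], visited so far: [32, 16, 45, 8, 21]
  queue [5] -> pop 5, enqueue [none], visited so far: [32, 16, 45, 8, 21, 5]
Result: [32, 16, 45, 8, 21, 5]


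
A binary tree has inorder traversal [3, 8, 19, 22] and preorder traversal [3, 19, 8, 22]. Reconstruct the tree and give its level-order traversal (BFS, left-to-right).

Inorder:  [3, 8, 19, 22]
Preorder: [3, 19, 8, 22]
Algorithm: preorder visits root first, so consume preorder in order;
for each root, split the current inorder slice at that value into
left-subtree inorder and right-subtree inorder, then recurse.
Recursive splits:
  root=3; inorder splits into left=[], right=[8, 19, 22]
  root=19; inorder splits into left=[8], right=[22]
  root=8; inorder splits into left=[], right=[]
  root=22; inorder splits into left=[], right=[]
Reconstructed level-order: [3, 19, 8, 22]


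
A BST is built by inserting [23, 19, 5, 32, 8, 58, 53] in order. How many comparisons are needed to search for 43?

Search path for 43: 23 -> 32 -> 58 -> 53
Found: False
Comparisons: 4


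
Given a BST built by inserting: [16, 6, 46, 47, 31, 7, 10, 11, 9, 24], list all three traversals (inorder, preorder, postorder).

Tree insertion order: [16, 6, 46, 47, 31, 7, 10, 11, 9, 24]
Tree (level-order array): [16, 6, 46, None, 7, 31, 47, None, 10, 24, None, None, None, 9, 11]
Inorder (L, root, R): [6, 7, 9, 10, 11, 16, 24, 31, 46, 47]
Preorder (root, L, R): [16, 6, 7, 10, 9, 11, 46, 31, 24, 47]
Postorder (L, R, root): [9, 11, 10, 7, 6, 24, 31, 47, 46, 16]


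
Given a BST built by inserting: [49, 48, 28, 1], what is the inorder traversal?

Tree insertion order: [49, 48, 28, 1]
Tree (level-order array): [49, 48, None, 28, None, 1]
Inorder traversal: [1, 28, 48, 49]


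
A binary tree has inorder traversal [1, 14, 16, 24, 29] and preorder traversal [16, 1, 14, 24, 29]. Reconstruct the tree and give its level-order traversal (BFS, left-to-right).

Inorder:  [1, 14, 16, 24, 29]
Preorder: [16, 1, 14, 24, 29]
Algorithm: preorder visits root first, so consume preorder in order;
for each root, split the current inorder slice at that value into
left-subtree inorder and right-subtree inorder, then recurse.
Recursive splits:
  root=16; inorder splits into left=[1, 14], right=[24, 29]
  root=1; inorder splits into left=[], right=[14]
  root=14; inorder splits into left=[], right=[]
  root=24; inorder splits into left=[], right=[29]
  root=29; inorder splits into left=[], right=[]
Reconstructed level-order: [16, 1, 24, 14, 29]


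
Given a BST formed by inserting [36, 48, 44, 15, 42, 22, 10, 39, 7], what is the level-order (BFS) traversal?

Tree insertion order: [36, 48, 44, 15, 42, 22, 10, 39, 7]
Tree (level-order array): [36, 15, 48, 10, 22, 44, None, 7, None, None, None, 42, None, None, None, 39]
BFS from the root, enqueuing left then right child of each popped node:
  queue [36] -> pop 36, enqueue [15, 48], visited so far: [36]
  queue [15, 48] -> pop 15, enqueue [10, 22], visited so far: [36, 15]
  queue [48, 10, 22] -> pop 48, enqueue [44], visited so far: [36, 15, 48]
  queue [10, 22, 44] -> pop 10, enqueue [7], visited so far: [36, 15, 48, 10]
  queue [22, 44, 7] -> pop 22, enqueue [none], visited so far: [36, 15, 48, 10, 22]
  queue [44, 7] -> pop 44, enqueue [42], visited so far: [36, 15, 48, 10, 22, 44]
  queue [7, 42] -> pop 7, enqueue [none], visited so far: [36, 15, 48, 10, 22, 44, 7]
  queue [42] -> pop 42, enqueue [39], visited so far: [36, 15, 48, 10, 22, 44, 7, 42]
  queue [39] -> pop 39, enqueue [none], visited so far: [36, 15, 48, 10, 22, 44, 7, 42, 39]
Result: [36, 15, 48, 10, 22, 44, 7, 42, 39]


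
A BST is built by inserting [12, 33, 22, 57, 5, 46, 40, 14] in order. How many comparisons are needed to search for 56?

Search path for 56: 12 -> 33 -> 57 -> 46
Found: False
Comparisons: 4


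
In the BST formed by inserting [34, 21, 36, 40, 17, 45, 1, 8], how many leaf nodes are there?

Tree built from: [34, 21, 36, 40, 17, 45, 1, 8]
Tree (level-order array): [34, 21, 36, 17, None, None, 40, 1, None, None, 45, None, 8]
Rule: A leaf has 0 children.
Per-node child counts:
  node 34: 2 child(ren)
  node 21: 1 child(ren)
  node 17: 1 child(ren)
  node 1: 1 child(ren)
  node 8: 0 child(ren)
  node 36: 1 child(ren)
  node 40: 1 child(ren)
  node 45: 0 child(ren)
Matching nodes: [8, 45]
Count of leaf nodes: 2


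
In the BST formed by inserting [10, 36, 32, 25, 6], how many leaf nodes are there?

Tree built from: [10, 36, 32, 25, 6]
Tree (level-order array): [10, 6, 36, None, None, 32, None, 25]
Rule: A leaf has 0 children.
Per-node child counts:
  node 10: 2 child(ren)
  node 6: 0 child(ren)
  node 36: 1 child(ren)
  node 32: 1 child(ren)
  node 25: 0 child(ren)
Matching nodes: [6, 25]
Count of leaf nodes: 2


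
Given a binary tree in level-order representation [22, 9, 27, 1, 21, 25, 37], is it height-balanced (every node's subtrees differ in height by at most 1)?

Tree (level-order array): [22, 9, 27, 1, 21, 25, 37]
Definition: a tree is height-balanced if, at every node, |h(left) - h(right)| <= 1 (empty subtree has height -1).
Bottom-up per-node check:
  node 1: h_left=-1, h_right=-1, diff=0 [OK], height=0
  node 21: h_left=-1, h_right=-1, diff=0 [OK], height=0
  node 9: h_left=0, h_right=0, diff=0 [OK], height=1
  node 25: h_left=-1, h_right=-1, diff=0 [OK], height=0
  node 37: h_left=-1, h_right=-1, diff=0 [OK], height=0
  node 27: h_left=0, h_right=0, diff=0 [OK], height=1
  node 22: h_left=1, h_right=1, diff=0 [OK], height=2
All nodes satisfy the balance condition.
Result: Balanced


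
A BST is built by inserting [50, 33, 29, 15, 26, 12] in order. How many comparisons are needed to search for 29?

Search path for 29: 50 -> 33 -> 29
Found: True
Comparisons: 3


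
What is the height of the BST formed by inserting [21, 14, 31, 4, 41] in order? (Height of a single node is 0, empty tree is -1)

Insertion order: [21, 14, 31, 4, 41]
Tree (level-order array): [21, 14, 31, 4, None, None, 41]
Compute height bottom-up (empty subtree = -1):
  height(4) = 1 + max(-1, -1) = 0
  height(14) = 1 + max(0, -1) = 1
  height(41) = 1 + max(-1, -1) = 0
  height(31) = 1 + max(-1, 0) = 1
  height(21) = 1 + max(1, 1) = 2
Height = 2


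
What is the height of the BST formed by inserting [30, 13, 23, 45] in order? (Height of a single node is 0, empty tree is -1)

Insertion order: [30, 13, 23, 45]
Tree (level-order array): [30, 13, 45, None, 23]
Compute height bottom-up (empty subtree = -1):
  height(23) = 1 + max(-1, -1) = 0
  height(13) = 1 + max(-1, 0) = 1
  height(45) = 1 + max(-1, -1) = 0
  height(30) = 1 + max(1, 0) = 2
Height = 2


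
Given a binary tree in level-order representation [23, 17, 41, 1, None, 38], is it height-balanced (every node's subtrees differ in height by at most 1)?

Tree (level-order array): [23, 17, 41, 1, None, 38]
Definition: a tree is height-balanced if, at every node, |h(left) - h(right)| <= 1 (empty subtree has height -1).
Bottom-up per-node check:
  node 1: h_left=-1, h_right=-1, diff=0 [OK], height=0
  node 17: h_left=0, h_right=-1, diff=1 [OK], height=1
  node 38: h_left=-1, h_right=-1, diff=0 [OK], height=0
  node 41: h_left=0, h_right=-1, diff=1 [OK], height=1
  node 23: h_left=1, h_right=1, diff=0 [OK], height=2
All nodes satisfy the balance condition.
Result: Balanced


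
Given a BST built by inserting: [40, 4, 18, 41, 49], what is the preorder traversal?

Tree insertion order: [40, 4, 18, 41, 49]
Tree (level-order array): [40, 4, 41, None, 18, None, 49]
Preorder traversal: [40, 4, 18, 41, 49]


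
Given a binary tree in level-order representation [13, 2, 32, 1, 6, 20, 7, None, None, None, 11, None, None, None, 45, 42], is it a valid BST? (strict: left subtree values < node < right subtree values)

Level-order array: [13, 2, 32, 1, 6, 20, 7, None, None, None, 11, None, None, None, 45, 42]
Validate using subtree bounds (lo, hi): at each node, require lo < value < hi,
then recurse left with hi=value and right with lo=value.
Preorder trace (stopping at first violation):
  at node 13 with bounds (-inf, +inf): OK
  at node 2 with bounds (-inf, 13): OK
  at node 1 with bounds (-inf, 2): OK
  at node 6 with bounds (2, 13): OK
  at node 11 with bounds (6, 13): OK
  at node 42 with bounds (6, 11): VIOLATION
Node 42 violates its bound: not (6 < 42 < 11).
Result: Not a valid BST


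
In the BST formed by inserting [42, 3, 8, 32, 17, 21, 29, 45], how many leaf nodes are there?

Tree built from: [42, 3, 8, 32, 17, 21, 29, 45]
Tree (level-order array): [42, 3, 45, None, 8, None, None, None, 32, 17, None, None, 21, None, 29]
Rule: A leaf has 0 children.
Per-node child counts:
  node 42: 2 child(ren)
  node 3: 1 child(ren)
  node 8: 1 child(ren)
  node 32: 1 child(ren)
  node 17: 1 child(ren)
  node 21: 1 child(ren)
  node 29: 0 child(ren)
  node 45: 0 child(ren)
Matching nodes: [29, 45]
Count of leaf nodes: 2


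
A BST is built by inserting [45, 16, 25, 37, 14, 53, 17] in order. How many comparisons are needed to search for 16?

Search path for 16: 45 -> 16
Found: True
Comparisons: 2


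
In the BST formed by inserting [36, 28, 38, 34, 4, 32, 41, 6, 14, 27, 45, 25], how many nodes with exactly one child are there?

Tree built from: [36, 28, 38, 34, 4, 32, 41, 6, 14, 27, 45, 25]
Tree (level-order array): [36, 28, 38, 4, 34, None, 41, None, 6, 32, None, None, 45, None, 14, None, None, None, None, None, 27, 25]
Rule: These are nodes with exactly 1 non-null child.
Per-node child counts:
  node 36: 2 child(ren)
  node 28: 2 child(ren)
  node 4: 1 child(ren)
  node 6: 1 child(ren)
  node 14: 1 child(ren)
  node 27: 1 child(ren)
  node 25: 0 child(ren)
  node 34: 1 child(ren)
  node 32: 0 child(ren)
  node 38: 1 child(ren)
  node 41: 1 child(ren)
  node 45: 0 child(ren)
Matching nodes: [4, 6, 14, 27, 34, 38, 41]
Count of nodes with exactly one child: 7


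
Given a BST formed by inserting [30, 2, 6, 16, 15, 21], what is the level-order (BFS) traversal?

Tree insertion order: [30, 2, 6, 16, 15, 21]
Tree (level-order array): [30, 2, None, None, 6, None, 16, 15, 21]
BFS from the root, enqueuing left then right child of each popped node:
  queue [30] -> pop 30, enqueue [2], visited so far: [30]
  queue [2] -> pop 2, enqueue [6], visited so far: [30, 2]
  queue [6] -> pop 6, enqueue [16], visited so far: [30, 2, 6]
  queue [16] -> pop 16, enqueue [15, 21], visited so far: [30, 2, 6, 16]
  queue [15, 21] -> pop 15, enqueue [none], visited so far: [30, 2, 6, 16, 15]
  queue [21] -> pop 21, enqueue [none], visited so far: [30, 2, 6, 16, 15, 21]
Result: [30, 2, 6, 16, 15, 21]


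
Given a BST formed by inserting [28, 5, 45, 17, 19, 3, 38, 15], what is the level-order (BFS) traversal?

Tree insertion order: [28, 5, 45, 17, 19, 3, 38, 15]
Tree (level-order array): [28, 5, 45, 3, 17, 38, None, None, None, 15, 19]
BFS from the root, enqueuing left then right child of each popped node:
  queue [28] -> pop 28, enqueue [5, 45], visited so far: [28]
  queue [5, 45] -> pop 5, enqueue [3, 17], visited so far: [28, 5]
  queue [45, 3, 17] -> pop 45, enqueue [38], visited so far: [28, 5, 45]
  queue [3, 17, 38] -> pop 3, enqueue [none], visited so far: [28, 5, 45, 3]
  queue [17, 38] -> pop 17, enqueue [15, 19], visited so far: [28, 5, 45, 3, 17]
  queue [38, 15, 19] -> pop 38, enqueue [none], visited so far: [28, 5, 45, 3, 17, 38]
  queue [15, 19] -> pop 15, enqueue [none], visited so far: [28, 5, 45, 3, 17, 38, 15]
  queue [19] -> pop 19, enqueue [none], visited so far: [28, 5, 45, 3, 17, 38, 15, 19]
Result: [28, 5, 45, 3, 17, 38, 15, 19]


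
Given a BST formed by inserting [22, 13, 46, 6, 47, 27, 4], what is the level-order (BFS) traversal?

Tree insertion order: [22, 13, 46, 6, 47, 27, 4]
Tree (level-order array): [22, 13, 46, 6, None, 27, 47, 4]
BFS from the root, enqueuing left then right child of each popped node:
  queue [22] -> pop 22, enqueue [13, 46], visited so far: [22]
  queue [13, 46] -> pop 13, enqueue [6], visited so far: [22, 13]
  queue [46, 6] -> pop 46, enqueue [27, 47], visited so far: [22, 13, 46]
  queue [6, 27, 47] -> pop 6, enqueue [4], visited so far: [22, 13, 46, 6]
  queue [27, 47, 4] -> pop 27, enqueue [none], visited so far: [22, 13, 46, 6, 27]
  queue [47, 4] -> pop 47, enqueue [none], visited so far: [22, 13, 46, 6, 27, 47]
  queue [4] -> pop 4, enqueue [none], visited so far: [22, 13, 46, 6, 27, 47, 4]
Result: [22, 13, 46, 6, 27, 47, 4]


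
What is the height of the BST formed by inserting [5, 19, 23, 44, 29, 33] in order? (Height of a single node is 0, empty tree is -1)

Insertion order: [5, 19, 23, 44, 29, 33]
Tree (level-order array): [5, None, 19, None, 23, None, 44, 29, None, None, 33]
Compute height bottom-up (empty subtree = -1):
  height(33) = 1 + max(-1, -1) = 0
  height(29) = 1 + max(-1, 0) = 1
  height(44) = 1 + max(1, -1) = 2
  height(23) = 1 + max(-1, 2) = 3
  height(19) = 1 + max(-1, 3) = 4
  height(5) = 1 + max(-1, 4) = 5
Height = 5


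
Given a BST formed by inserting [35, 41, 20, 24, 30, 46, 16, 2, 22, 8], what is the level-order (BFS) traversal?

Tree insertion order: [35, 41, 20, 24, 30, 46, 16, 2, 22, 8]
Tree (level-order array): [35, 20, 41, 16, 24, None, 46, 2, None, 22, 30, None, None, None, 8]
BFS from the root, enqueuing left then right child of each popped node:
  queue [35] -> pop 35, enqueue [20, 41], visited so far: [35]
  queue [20, 41] -> pop 20, enqueue [16, 24], visited so far: [35, 20]
  queue [41, 16, 24] -> pop 41, enqueue [46], visited so far: [35, 20, 41]
  queue [16, 24, 46] -> pop 16, enqueue [2], visited so far: [35, 20, 41, 16]
  queue [24, 46, 2] -> pop 24, enqueue [22, 30], visited so far: [35, 20, 41, 16, 24]
  queue [46, 2, 22, 30] -> pop 46, enqueue [none], visited so far: [35, 20, 41, 16, 24, 46]
  queue [2, 22, 30] -> pop 2, enqueue [8], visited so far: [35, 20, 41, 16, 24, 46, 2]
  queue [22, 30, 8] -> pop 22, enqueue [none], visited so far: [35, 20, 41, 16, 24, 46, 2, 22]
  queue [30, 8] -> pop 30, enqueue [none], visited so far: [35, 20, 41, 16, 24, 46, 2, 22, 30]
  queue [8] -> pop 8, enqueue [none], visited so far: [35, 20, 41, 16, 24, 46, 2, 22, 30, 8]
Result: [35, 20, 41, 16, 24, 46, 2, 22, 30, 8]


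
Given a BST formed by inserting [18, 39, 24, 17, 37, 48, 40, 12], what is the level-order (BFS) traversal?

Tree insertion order: [18, 39, 24, 17, 37, 48, 40, 12]
Tree (level-order array): [18, 17, 39, 12, None, 24, 48, None, None, None, 37, 40]
BFS from the root, enqueuing left then right child of each popped node:
  queue [18] -> pop 18, enqueue [17, 39], visited so far: [18]
  queue [17, 39] -> pop 17, enqueue [12], visited so far: [18, 17]
  queue [39, 12] -> pop 39, enqueue [24, 48], visited so far: [18, 17, 39]
  queue [12, 24, 48] -> pop 12, enqueue [none], visited so far: [18, 17, 39, 12]
  queue [24, 48] -> pop 24, enqueue [37], visited so far: [18, 17, 39, 12, 24]
  queue [48, 37] -> pop 48, enqueue [40], visited so far: [18, 17, 39, 12, 24, 48]
  queue [37, 40] -> pop 37, enqueue [none], visited so far: [18, 17, 39, 12, 24, 48, 37]
  queue [40] -> pop 40, enqueue [none], visited so far: [18, 17, 39, 12, 24, 48, 37, 40]
Result: [18, 17, 39, 12, 24, 48, 37, 40]


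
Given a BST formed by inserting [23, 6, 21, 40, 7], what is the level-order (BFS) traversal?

Tree insertion order: [23, 6, 21, 40, 7]
Tree (level-order array): [23, 6, 40, None, 21, None, None, 7]
BFS from the root, enqueuing left then right child of each popped node:
  queue [23] -> pop 23, enqueue [6, 40], visited so far: [23]
  queue [6, 40] -> pop 6, enqueue [21], visited so far: [23, 6]
  queue [40, 21] -> pop 40, enqueue [none], visited so far: [23, 6, 40]
  queue [21] -> pop 21, enqueue [7], visited so far: [23, 6, 40, 21]
  queue [7] -> pop 7, enqueue [none], visited so far: [23, 6, 40, 21, 7]
Result: [23, 6, 40, 21, 7]


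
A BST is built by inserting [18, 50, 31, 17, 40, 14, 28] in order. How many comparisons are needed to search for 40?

Search path for 40: 18 -> 50 -> 31 -> 40
Found: True
Comparisons: 4


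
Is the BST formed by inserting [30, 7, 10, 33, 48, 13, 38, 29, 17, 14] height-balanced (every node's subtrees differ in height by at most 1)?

Tree (level-order array): [30, 7, 33, None, 10, None, 48, None, 13, 38, None, None, 29, None, None, 17, None, 14]
Definition: a tree is height-balanced if, at every node, |h(left) - h(right)| <= 1 (empty subtree has height -1).
Bottom-up per-node check:
  node 14: h_left=-1, h_right=-1, diff=0 [OK], height=0
  node 17: h_left=0, h_right=-1, diff=1 [OK], height=1
  node 29: h_left=1, h_right=-1, diff=2 [FAIL (|1--1|=2 > 1)], height=2
  node 13: h_left=-1, h_right=2, diff=3 [FAIL (|-1-2|=3 > 1)], height=3
  node 10: h_left=-1, h_right=3, diff=4 [FAIL (|-1-3|=4 > 1)], height=4
  node 7: h_left=-1, h_right=4, diff=5 [FAIL (|-1-4|=5 > 1)], height=5
  node 38: h_left=-1, h_right=-1, diff=0 [OK], height=0
  node 48: h_left=0, h_right=-1, diff=1 [OK], height=1
  node 33: h_left=-1, h_right=1, diff=2 [FAIL (|-1-1|=2 > 1)], height=2
  node 30: h_left=5, h_right=2, diff=3 [FAIL (|5-2|=3 > 1)], height=6
Node 29 violates the condition: |1 - -1| = 2 > 1.
Result: Not balanced


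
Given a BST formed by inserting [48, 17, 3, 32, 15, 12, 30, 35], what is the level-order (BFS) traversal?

Tree insertion order: [48, 17, 3, 32, 15, 12, 30, 35]
Tree (level-order array): [48, 17, None, 3, 32, None, 15, 30, 35, 12]
BFS from the root, enqueuing left then right child of each popped node:
  queue [48] -> pop 48, enqueue [17], visited so far: [48]
  queue [17] -> pop 17, enqueue [3, 32], visited so far: [48, 17]
  queue [3, 32] -> pop 3, enqueue [15], visited so far: [48, 17, 3]
  queue [32, 15] -> pop 32, enqueue [30, 35], visited so far: [48, 17, 3, 32]
  queue [15, 30, 35] -> pop 15, enqueue [12], visited so far: [48, 17, 3, 32, 15]
  queue [30, 35, 12] -> pop 30, enqueue [none], visited so far: [48, 17, 3, 32, 15, 30]
  queue [35, 12] -> pop 35, enqueue [none], visited so far: [48, 17, 3, 32, 15, 30, 35]
  queue [12] -> pop 12, enqueue [none], visited so far: [48, 17, 3, 32, 15, 30, 35, 12]
Result: [48, 17, 3, 32, 15, 30, 35, 12]


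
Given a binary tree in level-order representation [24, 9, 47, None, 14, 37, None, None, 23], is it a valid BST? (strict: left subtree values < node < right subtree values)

Level-order array: [24, 9, 47, None, 14, 37, None, None, 23]
Validate using subtree bounds (lo, hi): at each node, require lo < value < hi,
then recurse left with hi=value and right with lo=value.
Preorder trace (stopping at first violation):
  at node 24 with bounds (-inf, +inf): OK
  at node 9 with bounds (-inf, 24): OK
  at node 14 with bounds (9, 24): OK
  at node 23 with bounds (14, 24): OK
  at node 47 with bounds (24, +inf): OK
  at node 37 with bounds (24, 47): OK
No violation found at any node.
Result: Valid BST


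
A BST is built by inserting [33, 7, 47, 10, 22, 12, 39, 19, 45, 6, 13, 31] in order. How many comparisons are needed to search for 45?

Search path for 45: 33 -> 47 -> 39 -> 45
Found: True
Comparisons: 4


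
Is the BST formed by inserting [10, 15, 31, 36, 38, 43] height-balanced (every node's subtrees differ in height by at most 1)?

Tree (level-order array): [10, None, 15, None, 31, None, 36, None, 38, None, 43]
Definition: a tree is height-balanced if, at every node, |h(left) - h(right)| <= 1 (empty subtree has height -1).
Bottom-up per-node check:
  node 43: h_left=-1, h_right=-1, diff=0 [OK], height=0
  node 38: h_left=-1, h_right=0, diff=1 [OK], height=1
  node 36: h_left=-1, h_right=1, diff=2 [FAIL (|-1-1|=2 > 1)], height=2
  node 31: h_left=-1, h_right=2, diff=3 [FAIL (|-1-2|=3 > 1)], height=3
  node 15: h_left=-1, h_right=3, diff=4 [FAIL (|-1-3|=4 > 1)], height=4
  node 10: h_left=-1, h_right=4, diff=5 [FAIL (|-1-4|=5 > 1)], height=5
Node 36 violates the condition: |-1 - 1| = 2 > 1.
Result: Not balanced


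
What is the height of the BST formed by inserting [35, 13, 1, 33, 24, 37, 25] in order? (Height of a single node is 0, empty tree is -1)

Insertion order: [35, 13, 1, 33, 24, 37, 25]
Tree (level-order array): [35, 13, 37, 1, 33, None, None, None, None, 24, None, None, 25]
Compute height bottom-up (empty subtree = -1):
  height(1) = 1 + max(-1, -1) = 0
  height(25) = 1 + max(-1, -1) = 0
  height(24) = 1 + max(-1, 0) = 1
  height(33) = 1 + max(1, -1) = 2
  height(13) = 1 + max(0, 2) = 3
  height(37) = 1 + max(-1, -1) = 0
  height(35) = 1 + max(3, 0) = 4
Height = 4


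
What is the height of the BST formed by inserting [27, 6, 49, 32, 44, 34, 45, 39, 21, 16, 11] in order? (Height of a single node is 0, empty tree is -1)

Insertion order: [27, 6, 49, 32, 44, 34, 45, 39, 21, 16, 11]
Tree (level-order array): [27, 6, 49, None, 21, 32, None, 16, None, None, 44, 11, None, 34, 45, None, None, None, 39]
Compute height bottom-up (empty subtree = -1):
  height(11) = 1 + max(-1, -1) = 0
  height(16) = 1 + max(0, -1) = 1
  height(21) = 1 + max(1, -1) = 2
  height(6) = 1 + max(-1, 2) = 3
  height(39) = 1 + max(-1, -1) = 0
  height(34) = 1 + max(-1, 0) = 1
  height(45) = 1 + max(-1, -1) = 0
  height(44) = 1 + max(1, 0) = 2
  height(32) = 1 + max(-1, 2) = 3
  height(49) = 1 + max(3, -1) = 4
  height(27) = 1 + max(3, 4) = 5
Height = 5


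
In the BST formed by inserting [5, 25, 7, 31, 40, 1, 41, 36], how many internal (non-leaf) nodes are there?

Tree built from: [5, 25, 7, 31, 40, 1, 41, 36]
Tree (level-order array): [5, 1, 25, None, None, 7, 31, None, None, None, 40, 36, 41]
Rule: An internal node has at least one child.
Per-node child counts:
  node 5: 2 child(ren)
  node 1: 0 child(ren)
  node 25: 2 child(ren)
  node 7: 0 child(ren)
  node 31: 1 child(ren)
  node 40: 2 child(ren)
  node 36: 0 child(ren)
  node 41: 0 child(ren)
Matching nodes: [5, 25, 31, 40]
Count of internal (non-leaf) nodes: 4


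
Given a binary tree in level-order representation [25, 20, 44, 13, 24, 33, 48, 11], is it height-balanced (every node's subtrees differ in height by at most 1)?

Tree (level-order array): [25, 20, 44, 13, 24, 33, 48, 11]
Definition: a tree is height-balanced if, at every node, |h(left) - h(right)| <= 1 (empty subtree has height -1).
Bottom-up per-node check:
  node 11: h_left=-1, h_right=-1, diff=0 [OK], height=0
  node 13: h_left=0, h_right=-1, diff=1 [OK], height=1
  node 24: h_left=-1, h_right=-1, diff=0 [OK], height=0
  node 20: h_left=1, h_right=0, diff=1 [OK], height=2
  node 33: h_left=-1, h_right=-1, diff=0 [OK], height=0
  node 48: h_left=-1, h_right=-1, diff=0 [OK], height=0
  node 44: h_left=0, h_right=0, diff=0 [OK], height=1
  node 25: h_left=2, h_right=1, diff=1 [OK], height=3
All nodes satisfy the balance condition.
Result: Balanced


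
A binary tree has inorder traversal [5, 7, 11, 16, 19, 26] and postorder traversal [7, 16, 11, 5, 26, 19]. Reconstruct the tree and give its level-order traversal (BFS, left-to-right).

Inorder:   [5, 7, 11, 16, 19, 26]
Postorder: [7, 16, 11, 5, 26, 19]
Algorithm: postorder visits root last, so walk postorder right-to-left;
each value is the root of the current inorder slice — split it at that
value, recurse on the right subtree first, then the left.
Recursive splits:
  root=19; inorder splits into left=[5, 7, 11, 16], right=[26]
  root=26; inorder splits into left=[], right=[]
  root=5; inorder splits into left=[], right=[7, 11, 16]
  root=11; inorder splits into left=[7], right=[16]
  root=16; inorder splits into left=[], right=[]
  root=7; inorder splits into left=[], right=[]
Reconstructed level-order: [19, 5, 26, 11, 7, 16]


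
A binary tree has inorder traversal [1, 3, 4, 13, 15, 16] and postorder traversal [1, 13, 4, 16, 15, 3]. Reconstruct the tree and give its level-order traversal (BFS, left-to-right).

Inorder:   [1, 3, 4, 13, 15, 16]
Postorder: [1, 13, 4, 16, 15, 3]
Algorithm: postorder visits root last, so walk postorder right-to-left;
each value is the root of the current inorder slice — split it at that
value, recurse on the right subtree first, then the left.
Recursive splits:
  root=3; inorder splits into left=[1], right=[4, 13, 15, 16]
  root=15; inorder splits into left=[4, 13], right=[16]
  root=16; inorder splits into left=[], right=[]
  root=4; inorder splits into left=[], right=[13]
  root=13; inorder splits into left=[], right=[]
  root=1; inorder splits into left=[], right=[]
Reconstructed level-order: [3, 1, 15, 4, 16, 13]


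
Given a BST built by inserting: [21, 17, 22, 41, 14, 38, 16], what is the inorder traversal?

Tree insertion order: [21, 17, 22, 41, 14, 38, 16]
Tree (level-order array): [21, 17, 22, 14, None, None, 41, None, 16, 38]
Inorder traversal: [14, 16, 17, 21, 22, 38, 41]


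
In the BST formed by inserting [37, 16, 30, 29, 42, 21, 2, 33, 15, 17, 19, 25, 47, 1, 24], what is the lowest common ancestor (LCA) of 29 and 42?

Tree insertion order: [37, 16, 30, 29, 42, 21, 2, 33, 15, 17, 19, 25, 47, 1, 24]
Tree (level-order array): [37, 16, 42, 2, 30, None, 47, 1, 15, 29, 33, None, None, None, None, None, None, 21, None, None, None, 17, 25, None, 19, 24]
In a BST, the LCA of p=29, q=42 is the first node v on the
root-to-leaf path with p <= v <= q (go left if both < v, right if both > v).
Walk from root:
  at 37: 29 <= 37 <= 42, this is the LCA
LCA = 37


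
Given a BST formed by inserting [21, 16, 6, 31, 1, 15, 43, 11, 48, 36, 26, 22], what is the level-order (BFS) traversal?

Tree insertion order: [21, 16, 6, 31, 1, 15, 43, 11, 48, 36, 26, 22]
Tree (level-order array): [21, 16, 31, 6, None, 26, 43, 1, 15, 22, None, 36, 48, None, None, 11]
BFS from the root, enqueuing left then right child of each popped node:
  queue [21] -> pop 21, enqueue [16, 31], visited so far: [21]
  queue [16, 31] -> pop 16, enqueue [6], visited so far: [21, 16]
  queue [31, 6] -> pop 31, enqueue [26, 43], visited so far: [21, 16, 31]
  queue [6, 26, 43] -> pop 6, enqueue [1, 15], visited so far: [21, 16, 31, 6]
  queue [26, 43, 1, 15] -> pop 26, enqueue [22], visited so far: [21, 16, 31, 6, 26]
  queue [43, 1, 15, 22] -> pop 43, enqueue [36, 48], visited so far: [21, 16, 31, 6, 26, 43]
  queue [1, 15, 22, 36, 48] -> pop 1, enqueue [none], visited so far: [21, 16, 31, 6, 26, 43, 1]
  queue [15, 22, 36, 48] -> pop 15, enqueue [11], visited so far: [21, 16, 31, 6, 26, 43, 1, 15]
  queue [22, 36, 48, 11] -> pop 22, enqueue [none], visited so far: [21, 16, 31, 6, 26, 43, 1, 15, 22]
  queue [36, 48, 11] -> pop 36, enqueue [none], visited so far: [21, 16, 31, 6, 26, 43, 1, 15, 22, 36]
  queue [48, 11] -> pop 48, enqueue [none], visited so far: [21, 16, 31, 6, 26, 43, 1, 15, 22, 36, 48]
  queue [11] -> pop 11, enqueue [none], visited so far: [21, 16, 31, 6, 26, 43, 1, 15, 22, 36, 48, 11]
Result: [21, 16, 31, 6, 26, 43, 1, 15, 22, 36, 48, 11]


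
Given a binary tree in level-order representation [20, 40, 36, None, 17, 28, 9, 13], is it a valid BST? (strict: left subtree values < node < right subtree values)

Level-order array: [20, 40, 36, None, 17, 28, 9, 13]
Validate using subtree bounds (lo, hi): at each node, require lo < value < hi,
then recurse left with hi=value and right with lo=value.
Preorder trace (stopping at first violation):
  at node 20 with bounds (-inf, +inf): OK
  at node 40 with bounds (-inf, 20): VIOLATION
Node 40 violates its bound: not (-inf < 40 < 20).
Result: Not a valid BST


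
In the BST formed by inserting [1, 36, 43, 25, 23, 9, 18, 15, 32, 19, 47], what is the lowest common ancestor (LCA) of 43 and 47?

Tree insertion order: [1, 36, 43, 25, 23, 9, 18, 15, 32, 19, 47]
Tree (level-order array): [1, None, 36, 25, 43, 23, 32, None, 47, 9, None, None, None, None, None, None, 18, 15, 19]
In a BST, the LCA of p=43, q=47 is the first node v on the
root-to-leaf path with p <= v <= q (go left if both < v, right if both > v).
Walk from root:
  at 1: both 43 and 47 > 1, go right
  at 36: both 43 and 47 > 36, go right
  at 43: 43 <= 43 <= 47, this is the LCA
LCA = 43


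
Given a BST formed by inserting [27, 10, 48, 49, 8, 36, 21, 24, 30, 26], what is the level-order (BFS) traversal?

Tree insertion order: [27, 10, 48, 49, 8, 36, 21, 24, 30, 26]
Tree (level-order array): [27, 10, 48, 8, 21, 36, 49, None, None, None, 24, 30, None, None, None, None, 26]
BFS from the root, enqueuing left then right child of each popped node:
  queue [27] -> pop 27, enqueue [10, 48], visited so far: [27]
  queue [10, 48] -> pop 10, enqueue [8, 21], visited so far: [27, 10]
  queue [48, 8, 21] -> pop 48, enqueue [36, 49], visited so far: [27, 10, 48]
  queue [8, 21, 36, 49] -> pop 8, enqueue [none], visited so far: [27, 10, 48, 8]
  queue [21, 36, 49] -> pop 21, enqueue [24], visited so far: [27, 10, 48, 8, 21]
  queue [36, 49, 24] -> pop 36, enqueue [30], visited so far: [27, 10, 48, 8, 21, 36]
  queue [49, 24, 30] -> pop 49, enqueue [none], visited so far: [27, 10, 48, 8, 21, 36, 49]
  queue [24, 30] -> pop 24, enqueue [26], visited so far: [27, 10, 48, 8, 21, 36, 49, 24]
  queue [30, 26] -> pop 30, enqueue [none], visited so far: [27, 10, 48, 8, 21, 36, 49, 24, 30]
  queue [26] -> pop 26, enqueue [none], visited so far: [27, 10, 48, 8, 21, 36, 49, 24, 30, 26]
Result: [27, 10, 48, 8, 21, 36, 49, 24, 30, 26]


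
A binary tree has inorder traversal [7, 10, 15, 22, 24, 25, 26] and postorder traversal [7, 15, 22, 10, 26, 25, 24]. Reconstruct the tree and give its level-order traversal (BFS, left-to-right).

Inorder:   [7, 10, 15, 22, 24, 25, 26]
Postorder: [7, 15, 22, 10, 26, 25, 24]
Algorithm: postorder visits root last, so walk postorder right-to-left;
each value is the root of the current inorder slice — split it at that
value, recurse on the right subtree first, then the left.
Recursive splits:
  root=24; inorder splits into left=[7, 10, 15, 22], right=[25, 26]
  root=25; inorder splits into left=[], right=[26]
  root=26; inorder splits into left=[], right=[]
  root=10; inorder splits into left=[7], right=[15, 22]
  root=22; inorder splits into left=[15], right=[]
  root=15; inorder splits into left=[], right=[]
  root=7; inorder splits into left=[], right=[]
Reconstructed level-order: [24, 10, 25, 7, 22, 26, 15]


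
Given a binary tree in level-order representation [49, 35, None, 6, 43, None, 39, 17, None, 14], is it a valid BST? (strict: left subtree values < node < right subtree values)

Level-order array: [49, 35, None, 6, 43, None, 39, 17, None, 14]
Validate using subtree bounds (lo, hi): at each node, require lo < value < hi,
then recurse left with hi=value and right with lo=value.
Preorder trace (stopping at first violation):
  at node 49 with bounds (-inf, +inf): OK
  at node 35 with bounds (-inf, 49): OK
  at node 6 with bounds (-inf, 35): OK
  at node 39 with bounds (6, 35): VIOLATION
Node 39 violates its bound: not (6 < 39 < 35).
Result: Not a valid BST


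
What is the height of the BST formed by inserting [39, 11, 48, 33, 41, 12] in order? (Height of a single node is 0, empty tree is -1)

Insertion order: [39, 11, 48, 33, 41, 12]
Tree (level-order array): [39, 11, 48, None, 33, 41, None, 12]
Compute height bottom-up (empty subtree = -1):
  height(12) = 1 + max(-1, -1) = 0
  height(33) = 1 + max(0, -1) = 1
  height(11) = 1 + max(-1, 1) = 2
  height(41) = 1 + max(-1, -1) = 0
  height(48) = 1 + max(0, -1) = 1
  height(39) = 1 + max(2, 1) = 3
Height = 3


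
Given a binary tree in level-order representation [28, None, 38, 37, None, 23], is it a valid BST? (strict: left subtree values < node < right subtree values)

Level-order array: [28, None, 38, 37, None, 23]
Validate using subtree bounds (lo, hi): at each node, require lo < value < hi,
then recurse left with hi=value and right with lo=value.
Preorder trace (stopping at first violation):
  at node 28 with bounds (-inf, +inf): OK
  at node 38 with bounds (28, +inf): OK
  at node 37 with bounds (28, 38): OK
  at node 23 with bounds (28, 37): VIOLATION
Node 23 violates its bound: not (28 < 23 < 37).
Result: Not a valid BST


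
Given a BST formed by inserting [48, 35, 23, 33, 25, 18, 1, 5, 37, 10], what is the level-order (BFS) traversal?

Tree insertion order: [48, 35, 23, 33, 25, 18, 1, 5, 37, 10]
Tree (level-order array): [48, 35, None, 23, 37, 18, 33, None, None, 1, None, 25, None, None, 5, None, None, None, 10]
BFS from the root, enqueuing left then right child of each popped node:
  queue [48] -> pop 48, enqueue [35], visited so far: [48]
  queue [35] -> pop 35, enqueue [23, 37], visited so far: [48, 35]
  queue [23, 37] -> pop 23, enqueue [18, 33], visited so far: [48, 35, 23]
  queue [37, 18, 33] -> pop 37, enqueue [none], visited so far: [48, 35, 23, 37]
  queue [18, 33] -> pop 18, enqueue [1], visited so far: [48, 35, 23, 37, 18]
  queue [33, 1] -> pop 33, enqueue [25], visited so far: [48, 35, 23, 37, 18, 33]
  queue [1, 25] -> pop 1, enqueue [5], visited so far: [48, 35, 23, 37, 18, 33, 1]
  queue [25, 5] -> pop 25, enqueue [none], visited so far: [48, 35, 23, 37, 18, 33, 1, 25]
  queue [5] -> pop 5, enqueue [10], visited so far: [48, 35, 23, 37, 18, 33, 1, 25, 5]
  queue [10] -> pop 10, enqueue [none], visited so far: [48, 35, 23, 37, 18, 33, 1, 25, 5, 10]
Result: [48, 35, 23, 37, 18, 33, 1, 25, 5, 10]


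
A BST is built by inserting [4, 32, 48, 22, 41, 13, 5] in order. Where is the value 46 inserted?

Starting tree (level order): [4, None, 32, 22, 48, 13, None, 41, None, 5]
Insertion path: 4 -> 32 -> 48 -> 41
Result: insert 46 as right child of 41
Final tree (level order): [4, None, 32, 22, 48, 13, None, 41, None, 5, None, None, 46]


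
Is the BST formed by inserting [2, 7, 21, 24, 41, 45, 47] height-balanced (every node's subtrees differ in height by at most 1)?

Tree (level-order array): [2, None, 7, None, 21, None, 24, None, 41, None, 45, None, 47]
Definition: a tree is height-balanced if, at every node, |h(left) - h(right)| <= 1 (empty subtree has height -1).
Bottom-up per-node check:
  node 47: h_left=-1, h_right=-1, diff=0 [OK], height=0
  node 45: h_left=-1, h_right=0, diff=1 [OK], height=1
  node 41: h_left=-1, h_right=1, diff=2 [FAIL (|-1-1|=2 > 1)], height=2
  node 24: h_left=-1, h_right=2, diff=3 [FAIL (|-1-2|=3 > 1)], height=3
  node 21: h_left=-1, h_right=3, diff=4 [FAIL (|-1-3|=4 > 1)], height=4
  node 7: h_left=-1, h_right=4, diff=5 [FAIL (|-1-4|=5 > 1)], height=5
  node 2: h_left=-1, h_right=5, diff=6 [FAIL (|-1-5|=6 > 1)], height=6
Node 41 violates the condition: |-1 - 1| = 2 > 1.
Result: Not balanced


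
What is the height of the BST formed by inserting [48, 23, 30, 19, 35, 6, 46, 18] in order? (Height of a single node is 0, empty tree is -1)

Insertion order: [48, 23, 30, 19, 35, 6, 46, 18]
Tree (level-order array): [48, 23, None, 19, 30, 6, None, None, 35, None, 18, None, 46]
Compute height bottom-up (empty subtree = -1):
  height(18) = 1 + max(-1, -1) = 0
  height(6) = 1 + max(-1, 0) = 1
  height(19) = 1 + max(1, -1) = 2
  height(46) = 1 + max(-1, -1) = 0
  height(35) = 1 + max(-1, 0) = 1
  height(30) = 1 + max(-1, 1) = 2
  height(23) = 1 + max(2, 2) = 3
  height(48) = 1 + max(3, -1) = 4
Height = 4


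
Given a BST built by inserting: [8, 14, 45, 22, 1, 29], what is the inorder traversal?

Tree insertion order: [8, 14, 45, 22, 1, 29]
Tree (level-order array): [8, 1, 14, None, None, None, 45, 22, None, None, 29]
Inorder traversal: [1, 8, 14, 22, 29, 45]


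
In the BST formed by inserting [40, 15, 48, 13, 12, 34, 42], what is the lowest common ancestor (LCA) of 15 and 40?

Tree insertion order: [40, 15, 48, 13, 12, 34, 42]
Tree (level-order array): [40, 15, 48, 13, 34, 42, None, 12]
In a BST, the LCA of p=15, q=40 is the first node v on the
root-to-leaf path with p <= v <= q (go left if both < v, right if both > v).
Walk from root:
  at 40: 15 <= 40 <= 40, this is the LCA
LCA = 40


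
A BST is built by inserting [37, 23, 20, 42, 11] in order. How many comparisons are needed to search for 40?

Search path for 40: 37 -> 42
Found: False
Comparisons: 2


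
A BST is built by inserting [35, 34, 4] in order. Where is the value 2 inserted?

Starting tree (level order): [35, 34, None, 4]
Insertion path: 35 -> 34 -> 4
Result: insert 2 as left child of 4
Final tree (level order): [35, 34, None, 4, None, 2]


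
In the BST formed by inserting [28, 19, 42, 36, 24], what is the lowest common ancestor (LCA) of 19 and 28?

Tree insertion order: [28, 19, 42, 36, 24]
Tree (level-order array): [28, 19, 42, None, 24, 36]
In a BST, the LCA of p=19, q=28 is the first node v on the
root-to-leaf path with p <= v <= q (go left if both < v, right if both > v).
Walk from root:
  at 28: 19 <= 28 <= 28, this is the LCA
LCA = 28


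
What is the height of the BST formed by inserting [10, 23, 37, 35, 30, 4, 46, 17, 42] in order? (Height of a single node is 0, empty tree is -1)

Insertion order: [10, 23, 37, 35, 30, 4, 46, 17, 42]
Tree (level-order array): [10, 4, 23, None, None, 17, 37, None, None, 35, 46, 30, None, 42]
Compute height bottom-up (empty subtree = -1):
  height(4) = 1 + max(-1, -1) = 0
  height(17) = 1 + max(-1, -1) = 0
  height(30) = 1 + max(-1, -1) = 0
  height(35) = 1 + max(0, -1) = 1
  height(42) = 1 + max(-1, -1) = 0
  height(46) = 1 + max(0, -1) = 1
  height(37) = 1 + max(1, 1) = 2
  height(23) = 1 + max(0, 2) = 3
  height(10) = 1 + max(0, 3) = 4
Height = 4


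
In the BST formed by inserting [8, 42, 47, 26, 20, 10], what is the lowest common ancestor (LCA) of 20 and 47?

Tree insertion order: [8, 42, 47, 26, 20, 10]
Tree (level-order array): [8, None, 42, 26, 47, 20, None, None, None, 10]
In a BST, the LCA of p=20, q=47 is the first node v on the
root-to-leaf path with p <= v <= q (go left if both < v, right if both > v).
Walk from root:
  at 8: both 20 and 47 > 8, go right
  at 42: 20 <= 42 <= 47, this is the LCA
LCA = 42
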